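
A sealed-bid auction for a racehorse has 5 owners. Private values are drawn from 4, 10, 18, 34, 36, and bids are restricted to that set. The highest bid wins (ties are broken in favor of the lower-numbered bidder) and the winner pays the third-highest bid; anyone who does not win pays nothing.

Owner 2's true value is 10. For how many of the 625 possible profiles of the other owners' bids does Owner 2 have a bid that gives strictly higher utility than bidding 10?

12

Others bid (4, 4, 4, 18): truth gives 0; bid 18 gives 6 > 0. Violating.
Others bid (4, 4, 4, 34): truth gives 0; bid 34 gives 6 > 0. Violating.
Others bid (4, 4, 4, 36): truth gives 0; bid 36 gives 6 > 0. Violating.
Others bid (4, 4, 18, 4): truth gives 0; bid 18 gives 6 > 0. Violating.
Others bid (4, 4, 4, 4): truth gives 6; no alternative beats it.
Others bid (4, 4, 4, 10): truth gives 6; no alternative beats it.
(Checking all 625 profiles: 12 have a profitable deviation, 613 do not.)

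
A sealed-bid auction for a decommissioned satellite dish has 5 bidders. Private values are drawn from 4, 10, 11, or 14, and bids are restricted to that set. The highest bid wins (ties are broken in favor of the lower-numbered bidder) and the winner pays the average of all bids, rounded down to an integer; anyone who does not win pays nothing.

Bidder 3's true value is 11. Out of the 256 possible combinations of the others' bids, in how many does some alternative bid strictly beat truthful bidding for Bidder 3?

72

Others bid (4, 4, 4, 14): truth gives 0; bid 14 gives 3 > 0. Violating.
Others bid (4, 4, 10, 14): truth gives 0; bid 14 gives 2 > 0. Violating.
Others bid (4, 4, 11, 14): truth gives 0; bid 14 gives 2 > 0. Violating.
Others bid (4, 4, 14, 4): truth gives 0; bid 14 gives 3 > 0. Violating.
Others bid (4, 4, 4, 4): truth gives 6; no alternative beats it.
Others bid (4, 4, 4, 10): truth gives 5; no alternative beats it.
(Checking all 256 profiles: 72 have a profitable deviation, 184 do not.)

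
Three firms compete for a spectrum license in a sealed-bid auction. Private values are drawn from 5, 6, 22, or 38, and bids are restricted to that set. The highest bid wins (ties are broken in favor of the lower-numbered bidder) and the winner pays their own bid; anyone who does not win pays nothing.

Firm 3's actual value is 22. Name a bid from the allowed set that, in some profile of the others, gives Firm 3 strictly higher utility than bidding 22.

Suppose Firm 1 bids 5 and Firm 2 bids 5.
Bid 22: wins, pays 22, utility 22 - 22 = 0.
Bid 6: wins, pays 6, utility 22 - 6 = 16.
So bidding 6 beats truth here (16 > 0).

6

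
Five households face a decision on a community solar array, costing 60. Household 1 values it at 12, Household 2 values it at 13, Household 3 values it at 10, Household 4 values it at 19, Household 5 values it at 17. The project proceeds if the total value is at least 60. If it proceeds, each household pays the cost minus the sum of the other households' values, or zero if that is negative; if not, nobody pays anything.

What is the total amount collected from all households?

Total value 71 ≥ cost 60, so it is built.
Household 1: others sum to 59; max(0, 60 - 59) = 1.
Household 2: others sum to 58; max(0, 60 - 58) = 2.
Household 3: others sum to 61; max(0, 60 - 61) = 0.
Household 4: others sum to 52; max(0, 60 - 52) = 8.
Household 5: others sum to 54; max(0, 60 - 54) = 6.
Total collected = 1 + 2 + 0 + 8 + 6 = 17.

17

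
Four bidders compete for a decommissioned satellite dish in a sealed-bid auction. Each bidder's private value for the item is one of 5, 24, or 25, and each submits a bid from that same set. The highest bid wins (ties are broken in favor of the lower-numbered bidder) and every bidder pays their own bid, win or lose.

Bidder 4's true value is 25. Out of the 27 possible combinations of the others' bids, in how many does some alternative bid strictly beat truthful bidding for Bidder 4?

Others bid (5, 5, 5): truth gives 0; bid 24 gives 1 > 0. Violating.
Others bid (5, 5, 25): truth gives -25; bid 5 gives -5 > -25. Violating.
Others bid (5, 24, 25): truth gives -25; bid 5 gives -5 > -25. Violating.
Others bid (5, 25, 5): truth gives -25; bid 5 gives -5 > -25. Violating.
Others bid (5, 5, 24): truth gives 0; no alternative beats it.
Others bid (5, 24, 5): truth gives 0; no alternative beats it.
(Checking all 27 profiles: 20 have a profitable deviation, 7 do not.)

20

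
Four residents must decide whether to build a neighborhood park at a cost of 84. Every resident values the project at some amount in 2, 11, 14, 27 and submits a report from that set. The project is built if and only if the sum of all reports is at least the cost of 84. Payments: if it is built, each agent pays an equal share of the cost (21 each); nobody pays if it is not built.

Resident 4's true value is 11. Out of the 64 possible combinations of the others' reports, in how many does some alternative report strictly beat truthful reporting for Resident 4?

Others report (27, 27, 27): truth gives -10; report 2 gives 0 > -10. Violating.
Others report (2, 2, 2): truth gives 0; no alternative beats it.
Others report (2, 2, 11): truth gives 0; no alternative beats it.
(Checking all 64 profiles: 1 has a profitable deviation, 63 do not.)

1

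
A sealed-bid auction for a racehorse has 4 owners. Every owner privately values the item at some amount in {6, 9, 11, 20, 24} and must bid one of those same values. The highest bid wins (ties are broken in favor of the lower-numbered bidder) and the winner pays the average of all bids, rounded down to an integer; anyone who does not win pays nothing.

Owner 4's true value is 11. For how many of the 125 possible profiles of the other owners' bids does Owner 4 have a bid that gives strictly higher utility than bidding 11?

4

Others bid (6, 6, 6): truth gives 4; bid 9 gives 5 > 4. Violating.
Others bid (6, 6, 11): truth gives 0; bid 20 gives 1 > 0. Violating.
Others bid (6, 11, 6): truth gives 0; bid 20 gives 1 > 0. Violating.
Others bid (11, 6, 6): truth gives 0; bid 20 gives 1 > 0. Violating.
Others bid (6, 6, 9): truth gives 3; no alternative beats it.
Others bid (6, 6, 20): truth gives 0; no alternative beats it.
(Checking all 125 profiles: 4 have a profitable deviation, 121 do not.)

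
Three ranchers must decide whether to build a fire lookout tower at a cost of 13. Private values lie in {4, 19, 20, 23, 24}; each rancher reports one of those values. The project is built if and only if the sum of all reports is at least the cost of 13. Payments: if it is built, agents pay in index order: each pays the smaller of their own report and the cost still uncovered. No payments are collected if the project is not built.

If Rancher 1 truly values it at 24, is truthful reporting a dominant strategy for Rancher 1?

Consider the case where Rancher 2 reports 4 and Rancher 3 reports 19.
Truthful report 24: project built, pays 13, utility 24 - 13 = 11.
Report 4 instead: project built, pays 4, utility 24 - 4 = 20.
Since 20 > 11, reporting 4 is strictly better here, so truthful reporting is not dominant.

No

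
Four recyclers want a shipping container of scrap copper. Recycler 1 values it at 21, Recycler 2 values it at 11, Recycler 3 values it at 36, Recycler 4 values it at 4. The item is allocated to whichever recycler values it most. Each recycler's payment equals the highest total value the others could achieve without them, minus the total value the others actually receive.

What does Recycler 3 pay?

Recycler 3 has the highest value and receives the item.
Without Recycler 3, the item would go to the next-highest value, 21, so the others could achieve 21.
With Recycler 3 present and winning, the others receive nothing, so their total is 0.
Payment = 21 - 0 = 21.

21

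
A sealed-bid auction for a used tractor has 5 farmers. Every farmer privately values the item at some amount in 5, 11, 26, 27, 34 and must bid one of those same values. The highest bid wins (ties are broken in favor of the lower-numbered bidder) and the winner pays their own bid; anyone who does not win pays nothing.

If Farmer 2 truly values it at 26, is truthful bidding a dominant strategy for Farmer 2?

Consider the case where Farmer 1 bids 5, Farmer 3 bids 5, Farmer 4 bids 5 and Farmer 5 bids 5.
Truthful bid 26: wins, pays 26, utility 26 - 26 = 0.
Bid 11 instead: wins, pays 11, utility 26 - 11 = 15.
Since 15 > 0, bidding 11 is strictly better here, so truthful bidding is not dominant.

No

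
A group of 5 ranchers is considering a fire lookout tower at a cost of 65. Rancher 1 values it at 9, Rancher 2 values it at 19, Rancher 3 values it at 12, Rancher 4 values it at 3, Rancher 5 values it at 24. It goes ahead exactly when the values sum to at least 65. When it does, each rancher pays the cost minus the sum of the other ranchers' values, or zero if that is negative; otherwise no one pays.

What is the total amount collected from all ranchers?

Total value 67 ≥ cost 65, so it is built.
Rancher 1: others sum to 58; max(0, 65 - 58) = 7.
Rancher 2: others sum to 48; max(0, 65 - 48) = 17.
Rancher 3: others sum to 55; max(0, 65 - 55) = 10.
Rancher 4: others sum to 64; max(0, 65 - 64) = 1.
Rancher 5: others sum to 43; max(0, 65 - 43) = 22.
Total collected = 7 + 17 + 10 + 1 + 22 = 57.

57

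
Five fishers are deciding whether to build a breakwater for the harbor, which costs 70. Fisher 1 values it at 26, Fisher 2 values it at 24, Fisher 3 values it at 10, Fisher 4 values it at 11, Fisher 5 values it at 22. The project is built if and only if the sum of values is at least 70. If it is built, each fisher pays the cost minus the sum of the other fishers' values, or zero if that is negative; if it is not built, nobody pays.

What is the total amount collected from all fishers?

Total value 93 ≥ cost 70, so it is built.
Fisher 1: others sum to 67; max(0, 70 - 67) = 3.
Fisher 2: others sum to 69; max(0, 70 - 69) = 1.
Fisher 3: others sum to 83; max(0, 70 - 83) = 0.
Fisher 4: others sum to 82; max(0, 70 - 82) = 0.
Fisher 5: others sum to 71; max(0, 70 - 71) = 0.
Total collected = 3 + 1 + 0 + 0 + 0 = 4.

4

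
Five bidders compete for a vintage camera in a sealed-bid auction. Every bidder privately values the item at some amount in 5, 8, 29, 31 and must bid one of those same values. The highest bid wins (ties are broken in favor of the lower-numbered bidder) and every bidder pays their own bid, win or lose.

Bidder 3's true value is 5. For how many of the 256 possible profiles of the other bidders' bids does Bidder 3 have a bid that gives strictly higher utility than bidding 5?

4

Others bid (5, 5, 5, 5): truth gives -5; bid 8 gives -3 > -5. Violating.
Others bid (5, 5, 5, 8): truth gives -5; bid 8 gives -3 > -5. Violating.
Others bid (5, 5, 8, 5): truth gives -5; bid 8 gives -3 > -5. Violating.
Others bid (5, 5, 8, 8): truth gives -5; bid 8 gives -3 > -5. Violating.
Others bid (5, 5, 5, 29): truth gives -5; no alternative beats it.
Others bid (5, 5, 5, 31): truth gives -5; no alternative beats it.
(Checking all 256 profiles: 4 have a profitable deviation, 252 do not.)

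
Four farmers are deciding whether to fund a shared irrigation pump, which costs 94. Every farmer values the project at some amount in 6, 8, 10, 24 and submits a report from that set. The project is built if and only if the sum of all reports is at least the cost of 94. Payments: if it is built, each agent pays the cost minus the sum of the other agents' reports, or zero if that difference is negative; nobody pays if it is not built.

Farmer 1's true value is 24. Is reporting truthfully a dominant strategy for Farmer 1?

Yes

Check each profile of the others' reports and compare truth against every alternative report.
Others report (24, 24, 24): truth gives 2, best alternative gives 0.
Others report (6, 6, 6): truth gives 0, best alternative gives 0.
Others report (6, 6, 8): truth gives 0, best alternative gives 0.
Others report (6, 6, 10): truth gives 0, best alternative gives 0.
Others report (6, 6, 24): truth gives 0, best alternative gives 0.
Others report (6, 8, 6): truth gives 0, best alternative gives 0.
(Remaining 58 profiles checked similarly; truth is weakly best in each.)
In every case the truthful report is at least as good as any alternative, so it is a dominant strategy.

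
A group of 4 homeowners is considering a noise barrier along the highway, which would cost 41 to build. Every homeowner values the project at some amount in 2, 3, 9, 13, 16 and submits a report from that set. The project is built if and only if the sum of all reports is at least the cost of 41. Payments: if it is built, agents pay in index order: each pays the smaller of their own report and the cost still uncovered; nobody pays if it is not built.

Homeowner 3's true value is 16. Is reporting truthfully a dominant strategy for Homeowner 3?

No

Consider the case where Homeowner 1 reports 2, Homeowner 2 reports 13 and Homeowner 4 reports 13.
Truthful report 16: project built, pays 16, utility 16 - 16 = 0.
Report 13 instead: project built, pays 13, utility 16 - 13 = 3.
Since 3 > 0, reporting 13 is strictly better here, so truthful reporting is not dominant.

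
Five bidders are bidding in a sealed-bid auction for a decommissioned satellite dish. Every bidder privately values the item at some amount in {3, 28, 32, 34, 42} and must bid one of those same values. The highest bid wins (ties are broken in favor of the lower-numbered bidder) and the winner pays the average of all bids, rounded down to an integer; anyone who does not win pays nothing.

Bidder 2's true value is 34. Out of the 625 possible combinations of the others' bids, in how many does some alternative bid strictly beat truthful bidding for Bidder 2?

Others bid (3, 3, 3, 3): truth gives 25; bid 28 gives 26 > 25. Violating.
Others bid (3, 3, 3, 28): truth gives 20; bid 28 gives 21 > 20. Violating.
Others bid (3, 3, 3, 32): truth gives 19; bid 32 gives 20 > 19. Violating.
Others bid (3, 3, 3, 42): truth gives 0; bid 42 gives 16 > 0. Violating.
Others bid (3, 3, 3, 34): truth gives 19; no alternative beats it.
Others bid (3, 3, 28, 34): truth gives 14; no alternative beats it.
(Checking all 625 profiles: 222 have a profitable deviation, 403 do not.)

222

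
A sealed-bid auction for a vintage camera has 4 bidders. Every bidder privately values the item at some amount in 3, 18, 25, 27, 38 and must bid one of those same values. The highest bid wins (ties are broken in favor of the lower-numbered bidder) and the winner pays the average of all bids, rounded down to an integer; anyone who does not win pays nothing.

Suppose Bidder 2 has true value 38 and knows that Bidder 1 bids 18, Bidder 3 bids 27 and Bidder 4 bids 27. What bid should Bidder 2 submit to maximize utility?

27

Bid 3: loses, pays 0, utility 0.
Bid 18: loses, pays 0, utility 0.
Bid 25: loses, pays 0, utility 0.
Bid 27: wins, pays 24, utility 38 - 24 = 14.
Bid 38: wins, pays 27, utility 38 - 27 = 11.
The best choice is 27 with utility 14.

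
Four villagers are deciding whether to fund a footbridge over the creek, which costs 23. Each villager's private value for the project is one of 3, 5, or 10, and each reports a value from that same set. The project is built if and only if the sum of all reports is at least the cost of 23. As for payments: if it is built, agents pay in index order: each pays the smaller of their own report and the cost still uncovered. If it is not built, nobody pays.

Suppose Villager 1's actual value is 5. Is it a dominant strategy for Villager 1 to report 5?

Consider the case where Villager 2 reports 3, Villager 3 reports 10 and Villager 4 reports 10.
Truthful report 5: project built, pays 5, utility 5 - 5 = 0.
Report 3 instead: project built, pays 3, utility 5 - 3 = 2.
Since 2 > 0, reporting 3 is strictly better here, so truthful reporting is not dominant.

No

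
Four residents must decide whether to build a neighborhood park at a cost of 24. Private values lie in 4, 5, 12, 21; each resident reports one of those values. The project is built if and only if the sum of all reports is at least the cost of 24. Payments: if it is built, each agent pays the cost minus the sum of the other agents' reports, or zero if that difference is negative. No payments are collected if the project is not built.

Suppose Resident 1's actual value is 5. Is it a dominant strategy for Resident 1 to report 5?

Check each profile of the others' reports and compare truth against every alternative report.
Others report (4, 4, 21): truth gives 5, best alternative gives 5.
Others report (4, 5, 21): truth gives 5, best alternative gives 5.
Others report (4, 12, 12): truth gives 5, best alternative gives 5.
Others report (4, 12, 21): truth gives 5, best alternative gives 5.
Others report (4, 21, 4): truth gives 5, best alternative gives 5.
Others report (4, 21, 5): truth gives 5, best alternative gives 5.
(Remaining 58 profiles checked similarly; truth is weakly best in each.)
In every case the truthful report is at least as good as any alternative, so it is a dominant strategy.

Yes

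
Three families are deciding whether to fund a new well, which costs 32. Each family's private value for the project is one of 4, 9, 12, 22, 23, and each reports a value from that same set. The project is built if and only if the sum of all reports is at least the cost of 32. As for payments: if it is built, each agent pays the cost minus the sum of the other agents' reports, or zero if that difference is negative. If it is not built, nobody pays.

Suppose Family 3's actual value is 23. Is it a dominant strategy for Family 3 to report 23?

Check each profile of the others' reports and compare truth against every alternative report.
Others report (9, 23): truth gives 23, best alternative gives 23.
Others report (12, 22): truth gives 23, best alternative gives 23.
Others report (12, 23): truth gives 23, best alternative gives 23.
Others report (22, 12): truth gives 23, best alternative gives 23.
Others report (22, 22): truth gives 23, best alternative gives 23.
Others report (22, 23): truth gives 23, best alternative gives 23.
(Remaining 19 profiles checked similarly; truth is weakly best in each.)
In every case the truthful report is at least as good as any alternative, so it is a dominant strategy.

Yes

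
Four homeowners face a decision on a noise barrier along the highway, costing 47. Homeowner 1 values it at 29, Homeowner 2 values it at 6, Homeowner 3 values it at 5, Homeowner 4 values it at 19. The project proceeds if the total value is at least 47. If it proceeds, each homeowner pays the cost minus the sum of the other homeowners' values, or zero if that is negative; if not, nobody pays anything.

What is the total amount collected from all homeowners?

Total value 59 ≥ cost 47, so it is built.
Homeowner 1: others sum to 30; max(0, 47 - 30) = 17.
Homeowner 2: others sum to 53; max(0, 47 - 53) = 0.
Homeowner 3: others sum to 54; max(0, 47 - 54) = 0.
Homeowner 4: others sum to 40; max(0, 47 - 40) = 7.
Total collected = 17 + 0 + 0 + 7 = 24.

24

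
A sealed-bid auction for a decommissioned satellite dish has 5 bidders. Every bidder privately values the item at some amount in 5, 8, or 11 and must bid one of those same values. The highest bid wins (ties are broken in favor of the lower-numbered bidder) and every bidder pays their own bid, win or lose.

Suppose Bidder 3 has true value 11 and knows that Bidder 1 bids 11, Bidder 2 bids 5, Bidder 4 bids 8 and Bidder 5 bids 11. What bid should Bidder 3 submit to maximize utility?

Bid 5: loses but pays 5, utility -5.
Bid 8: loses but pays 8, utility -8.
Bid 11: loses but pays 11, utility -11.
The best choice is 5 with utility -5.

5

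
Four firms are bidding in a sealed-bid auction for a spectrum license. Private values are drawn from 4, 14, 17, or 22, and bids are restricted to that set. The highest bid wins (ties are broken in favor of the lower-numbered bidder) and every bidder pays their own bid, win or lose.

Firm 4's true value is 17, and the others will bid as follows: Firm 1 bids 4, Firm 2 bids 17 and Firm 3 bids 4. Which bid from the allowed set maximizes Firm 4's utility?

Bid 4: loses but pays 4, utility -4.
Bid 14: loses but pays 14, utility -14.
Bid 17: loses but pays 17, utility -17.
Bid 22: wins, pays 22, utility 17 - 22 = -5.
The best choice is 4 with utility -4.

4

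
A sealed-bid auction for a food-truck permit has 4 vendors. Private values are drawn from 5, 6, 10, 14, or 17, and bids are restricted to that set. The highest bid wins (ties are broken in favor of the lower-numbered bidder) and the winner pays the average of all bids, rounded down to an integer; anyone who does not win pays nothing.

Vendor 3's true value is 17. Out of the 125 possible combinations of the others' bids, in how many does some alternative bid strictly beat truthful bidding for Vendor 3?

Others bid (5, 5, 5): truth gives 9; bid 6 gives 12 > 9. Violating.
Others bid (5, 5, 6): truth gives 9; bid 6 gives 12 > 9. Violating.
Others bid (5, 5, 10): truth gives 8; bid 10 gives 10 > 8. Violating.
Others bid (5, 5, 14): truth gives 7; bid 14 gives 8 > 7. Violating.
Others bid (5, 5, 17): truth gives 6; no alternative beats it.
Others bid (5, 6, 17): truth gives 6; no alternative beats it.
(Checking all 125 profiles: 26 have a profitable deviation, 99 do not.)

26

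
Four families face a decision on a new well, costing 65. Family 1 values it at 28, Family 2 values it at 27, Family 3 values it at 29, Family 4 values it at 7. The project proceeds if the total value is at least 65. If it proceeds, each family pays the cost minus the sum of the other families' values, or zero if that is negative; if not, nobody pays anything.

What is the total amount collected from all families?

6

Total value 91 ≥ cost 65, so it is built.
Family 1: others sum to 63; max(0, 65 - 63) = 2.
Family 2: others sum to 64; max(0, 65 - 64) = 1.
Family 3: others sum to 62; max(0, 65 - 62) = 3.
Family 4: others sum to 84; max(0, 65 - 84) = 0.
Total collected = 2 + 1 + 3 + 0 = 6.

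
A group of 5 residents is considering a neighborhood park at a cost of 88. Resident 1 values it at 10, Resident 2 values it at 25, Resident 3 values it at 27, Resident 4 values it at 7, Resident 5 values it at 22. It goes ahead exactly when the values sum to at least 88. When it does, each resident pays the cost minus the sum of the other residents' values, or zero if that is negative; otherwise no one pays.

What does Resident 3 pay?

24

Total value 91 ≥ cost 88, so the project is built.
The other residents' values sum to 64.
Cost minus that sum is 88 - 64 = 24.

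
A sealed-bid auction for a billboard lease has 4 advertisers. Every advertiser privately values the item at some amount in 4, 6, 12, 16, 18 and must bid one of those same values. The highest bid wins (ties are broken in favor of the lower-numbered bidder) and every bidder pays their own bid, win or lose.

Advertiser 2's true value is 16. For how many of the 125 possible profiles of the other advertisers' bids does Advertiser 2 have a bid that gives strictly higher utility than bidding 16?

95

Others bid (4, 4, 4): truth gives 0; bid 6 gives 10 > 0. Violating.
Others bid (4, 4, 6): truth gives 0; bid 6 gives 10 > 0. Violating.
Others bid (4, 4, 12): truth gives 0; bid 12 gives 4 > 0. Violating.
Others bid (4, 4, 18): truth gives -16; bid 18 gives -2 > -16. Violating.
Others bid (4, 4, 16): truth gives 0; no alternative beats it.
Others bid (4, 6, 16): truth gives 0; no alternative beats it.
(Checking all 125 profiles: 95 have a profitable deviation, 30 do not.)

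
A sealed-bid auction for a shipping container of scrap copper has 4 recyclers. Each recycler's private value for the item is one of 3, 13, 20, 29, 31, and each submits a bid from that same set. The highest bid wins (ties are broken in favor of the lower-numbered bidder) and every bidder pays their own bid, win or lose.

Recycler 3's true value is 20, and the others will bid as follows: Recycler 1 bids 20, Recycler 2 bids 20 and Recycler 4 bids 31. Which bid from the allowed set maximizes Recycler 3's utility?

3

Bid 3: loses but pays 3, utility -3.
Bid 13: loses but pays 13, utility -13.
Bid 20: loses but pays 20, utility -20.
Bid 29: loses but pays 29, utility -29.
Bid 31: wins, pays 31, utility 20 - 31 = -11.
The best choice is 3 with utility -3.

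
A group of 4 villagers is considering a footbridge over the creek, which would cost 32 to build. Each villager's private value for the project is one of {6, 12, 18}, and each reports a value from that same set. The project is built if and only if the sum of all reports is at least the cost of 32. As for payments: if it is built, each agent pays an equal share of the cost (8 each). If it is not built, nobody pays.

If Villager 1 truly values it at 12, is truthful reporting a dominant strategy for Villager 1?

No

Consider the case where Villager 2 reports 6, Villager 3 reports 6 and Villager 4 reports 6.
Truthful report 12: project not built, utility 0.
Report 18 instead: project built, pays 8, utility 12 - 8 = 4.
Since 4 > 0, reporting 18 is strictly better here, so truthful reporting is not dominant.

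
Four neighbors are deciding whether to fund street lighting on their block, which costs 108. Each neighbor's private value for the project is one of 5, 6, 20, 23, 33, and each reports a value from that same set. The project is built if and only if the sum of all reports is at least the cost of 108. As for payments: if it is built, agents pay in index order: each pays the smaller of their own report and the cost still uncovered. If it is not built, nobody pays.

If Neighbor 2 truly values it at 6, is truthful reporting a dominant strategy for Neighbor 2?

Check each profile of the others' reports and compare truth against every alternative report.
Others report (5, 5, 5): truth gives 0, best alternative gives 0.
Others report (5, 5, 6): truth gives 0, best alternative gives 0.
Others report (5, 5, 20): truth gives 0, best alternative gives 0.
Others report (5, 5, 23): truth gives 0, best alternative gives 0.
Others report (5, 5, 33): truth gives 0, best alternative gives 0.
Others report (5, 6, 5): truth gives 0, best alternative gives 0.
(Remaining 119 profiles checked similarly; truth is weakly best in each.)
In every case the truthful report is at least as good as any alternative, so it is a dominant strategy.

Yes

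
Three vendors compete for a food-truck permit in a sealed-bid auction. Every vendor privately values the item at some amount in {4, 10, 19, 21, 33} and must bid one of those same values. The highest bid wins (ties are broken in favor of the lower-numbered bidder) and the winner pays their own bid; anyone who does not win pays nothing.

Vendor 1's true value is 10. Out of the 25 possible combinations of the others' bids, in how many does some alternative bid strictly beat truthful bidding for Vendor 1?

Others bid (4, 4): truth gives 0; bid 4 gives 6 > 0. Violating.
Others bid (4, 10): truth gives 0; no alternative beats it.
Others bid (4, 19): truth gives 0; no alternative beats it.
(Checking all 25 profiles: 1 has a profitable deviation, 24 do not.)

1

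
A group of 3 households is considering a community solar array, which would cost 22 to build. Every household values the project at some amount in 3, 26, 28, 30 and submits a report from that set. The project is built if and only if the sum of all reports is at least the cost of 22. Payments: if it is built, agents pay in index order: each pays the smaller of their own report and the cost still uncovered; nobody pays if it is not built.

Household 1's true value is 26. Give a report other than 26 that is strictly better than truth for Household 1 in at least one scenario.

3

Suppose Household 2 reports 3 and Household 3 reports 26.
Report 26: project built, pays 22, utility 26 - 22 = 4.
Report 3: project built, pays 3, utility 26 - 3 = 23.
So reporting 3 beats truth here (23 > 4).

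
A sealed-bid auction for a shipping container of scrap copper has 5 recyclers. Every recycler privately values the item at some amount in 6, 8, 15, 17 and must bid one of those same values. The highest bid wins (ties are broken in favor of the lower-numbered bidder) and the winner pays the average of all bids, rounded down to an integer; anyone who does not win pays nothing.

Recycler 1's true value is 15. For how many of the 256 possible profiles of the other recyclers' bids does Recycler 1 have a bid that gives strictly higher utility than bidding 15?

172

Others bid (6, 6, 6, 6): truth gives 8; bid 6 gives 9 > 8. Violating.
Others bid (6, 6, 6, 8): truth gives 7; bid 8 gives 9 > 7. Violating.
Others bid (6, 6, 6, 17): truth gives 0; bid 17 gives 5 > 0. Violating.
Others bid (6, 6, 8, 6): truth gives 7; bid 8 gives 9 > 7. Violating.
Others bid (6, 6, 6, 15): truth gives 6; no alternative beats it.
Others bid (6, 6, 8, 15): truth gives 5; no alternative beats it.
(Checking all 256 profiles: 172 have a profitable deviation, 84 do not.)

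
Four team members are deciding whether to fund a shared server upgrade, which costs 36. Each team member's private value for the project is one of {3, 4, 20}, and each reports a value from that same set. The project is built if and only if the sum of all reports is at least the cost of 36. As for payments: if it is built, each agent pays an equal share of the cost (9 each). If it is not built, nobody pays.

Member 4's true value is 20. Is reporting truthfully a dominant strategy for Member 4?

Check each profile of the others' reports and compare truth against every alternative report.
Others report (3, 3, 20): truth gives 11, best alternative gives 0.
Others report (3, 4, 20): truth gives 11, best alternative gives 0.
Others report (3, 20, 3): truth gives 11, best alternative gives 0.
Others report (3, 20, 4): truth gives 11, best alternative gives 0.
Others report (4, 3, 20): truth gives 11, best alternative gives 0.
Others report (4, 4, 20): truth gives 11, best alternative gives 0.
(Remaining 21 profiles checked similarly; truth is weakly best in each.)
In every case the truthful report is at least as good as any alternative, so it is a dominant strategy.

Yes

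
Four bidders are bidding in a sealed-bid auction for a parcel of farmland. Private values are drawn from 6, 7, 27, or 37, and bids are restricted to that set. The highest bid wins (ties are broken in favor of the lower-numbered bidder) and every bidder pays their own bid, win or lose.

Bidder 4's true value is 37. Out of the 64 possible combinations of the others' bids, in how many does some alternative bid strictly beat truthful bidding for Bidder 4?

45

Others bid (6, 6, 6): truth gives 0; bid 7 gives 30 > 0. Violating.
Others bid (6, 6, 7): truth gives 0; bid 27 gives 10 > 0. Violating.
Others bid (6, 6, 37): truth gives -37; bid 6 gives -6 > -37. Violating.
Others bid (6, 7, 6): truth gives 0; bid 27 gives 10 > 0. Violating.
Others bid (6, 6, 27): truth gives 0; no alternative beats it.
Others bid (6, 7, 27): truth gives 0; no alternative beats it.
(Checking all 64 profiles: 45 have a profitable deviation, 19 do not.)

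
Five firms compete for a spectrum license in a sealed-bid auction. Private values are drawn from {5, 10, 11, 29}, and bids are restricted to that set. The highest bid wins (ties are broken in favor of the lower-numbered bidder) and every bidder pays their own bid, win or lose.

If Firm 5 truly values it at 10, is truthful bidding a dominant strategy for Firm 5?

Consider the case where Firm 1 bids 5, Firm 2 bids 5, Firm 3 bids 5 and Firm 4 bids 10.
Truthful bid 10: loses but pays 10, utility -10.
Bid 5 instead: loses but pays 5, utility -5.
Since -5 > -10, bidding 5 is strictly better here, so truthful bidding is not dominant.

No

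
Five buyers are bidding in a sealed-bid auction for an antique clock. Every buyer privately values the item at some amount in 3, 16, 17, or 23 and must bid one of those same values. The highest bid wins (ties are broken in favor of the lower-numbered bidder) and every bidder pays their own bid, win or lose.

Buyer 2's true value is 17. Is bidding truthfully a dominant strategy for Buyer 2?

No

Consider the case where Buyer 1 bids 3, Buyer 3 bids 3, Buyer 4 bids 3 and Buyer 5 bids 3.
Truthful bid 17: wins, pays 17, utility 17 - 17 = 0.
Bid 16 instead: wins, pays 16, utility 17 - 16 = 1.
Since 1 > 0, bidding 16 is strictly better here, so truthful bidding is not dominant.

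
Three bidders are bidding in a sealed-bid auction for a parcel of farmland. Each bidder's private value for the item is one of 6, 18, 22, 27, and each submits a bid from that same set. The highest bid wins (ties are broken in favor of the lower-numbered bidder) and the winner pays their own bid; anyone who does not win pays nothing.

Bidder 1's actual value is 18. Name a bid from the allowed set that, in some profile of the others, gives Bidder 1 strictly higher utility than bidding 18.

Suppose Bidder 2 bids 6 and Bidder 3 bids 6.
Bid 18: wins, pays 18, utility 18 - 18 = 0.
Bid 6: wins, pays 6, utility 18 - 6 = 12.
So bidding 6 beats truth here (12 > 0).

6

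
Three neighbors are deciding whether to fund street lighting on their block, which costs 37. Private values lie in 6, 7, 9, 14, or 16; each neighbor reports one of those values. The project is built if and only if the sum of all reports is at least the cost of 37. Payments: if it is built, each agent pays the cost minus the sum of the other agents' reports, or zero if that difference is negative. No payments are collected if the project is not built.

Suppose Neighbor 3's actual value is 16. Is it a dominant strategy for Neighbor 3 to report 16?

Check each profile of the others' reports and compare truth against every alternative report.
Others report (6, 16): truth gives 1, best alternative gives 0.
Others report (16, 6): truth gives 1, best alternative gives 0.
Others report (16, 16): truth gives 11, best alternative gives 11.
Others report (14, 16): truth gives 9, best alternative gives 9.
Others report (16, 14): truth gives 9, best alternative gives 9.
Others report (14, 14): truth gives 7, best alternative gives 7.
(Remaining 19 profiles checked similarly; truth is weakly best in each.)
In every case the truthful report is at least as good as any alternative, so it is a dominant strategy.

Yes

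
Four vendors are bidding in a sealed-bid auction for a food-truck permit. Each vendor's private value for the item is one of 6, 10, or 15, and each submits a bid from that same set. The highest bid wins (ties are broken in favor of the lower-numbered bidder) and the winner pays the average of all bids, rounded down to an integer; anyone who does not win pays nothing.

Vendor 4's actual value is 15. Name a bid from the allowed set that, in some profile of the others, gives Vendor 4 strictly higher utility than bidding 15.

10

Suppose Vendor 1 bids 6, Vendor 2 bids 6 and Vendor 3 bids 6.
Bid 15: wins, pays 8, utility 15 - 8 = 7.
Bid 10: wins, pays 7, utility 15 - 7 = 8.
So bidding 10 beats truth here (8 > 7).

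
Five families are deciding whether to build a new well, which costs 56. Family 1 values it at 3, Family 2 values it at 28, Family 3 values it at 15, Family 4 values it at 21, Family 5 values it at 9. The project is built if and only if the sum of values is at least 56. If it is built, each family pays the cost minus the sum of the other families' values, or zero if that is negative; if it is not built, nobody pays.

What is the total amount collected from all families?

Total value 76 ≥ cost 56, so it is built.
Family 1: others sum to 73; max(0, 56 - 73) = 0.
Family 2: others sum to 48; max(0, 56 - 48) = 8.
Family 3: others sum to 61; max(0, 56 - 61) = 0.
Family 4: others sum to 55; max(0, 56 - 55) = 1.
Family 5: others sum to 67; max(0, 56 - 67) = 0.
Total collected = 0 + 8 + 0 + 1 + 0 = 9.

9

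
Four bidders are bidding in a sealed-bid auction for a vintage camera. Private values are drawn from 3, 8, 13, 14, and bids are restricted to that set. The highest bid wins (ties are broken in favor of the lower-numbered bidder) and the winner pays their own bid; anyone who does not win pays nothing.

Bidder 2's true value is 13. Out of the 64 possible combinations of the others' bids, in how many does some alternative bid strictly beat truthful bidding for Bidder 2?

4

Others bid (3, 3, 3): truth gives 0; bid 8 gives 5 > 0. Violating.
Others bid (3, 3, 8): truth gives 0; bid 8 gives 5 > 0. Violating.
Others bid (3, 8, 3): truth gives 0; bid 8 gives 5 > 0. Violating.
Others bid (3, 8, 8): truth gives 0; bid 8 gives 5 > 0. Violating.
Others bid (3, 3, 13): truth gives 0; no alternative beats it.
Others bid (3, 3, 14): truth gives 0; no alternative beats it.
(Checking all 64 profiles: 4 have a profitable deviation, 60 do not.)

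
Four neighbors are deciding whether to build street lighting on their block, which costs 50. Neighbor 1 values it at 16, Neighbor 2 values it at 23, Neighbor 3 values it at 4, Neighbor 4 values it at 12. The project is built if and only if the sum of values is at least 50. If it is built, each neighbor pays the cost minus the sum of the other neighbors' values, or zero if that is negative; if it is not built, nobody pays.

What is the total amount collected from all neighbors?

36

Total value 55 ≥ cost 50, so it is built.
Neighbor 1: others sum to 39; max(0, 50 - 39) = 11.
Neighbor 2: others sum to 32; max(0, 50 - 32) = 18.
Neighbor 3: others sum to 51; max(0, 50 - 51) = 0.
Neighbor 4: others sum to 43; max(0, 50 - 43) = 7.
Total collected = 11 + 18 + 0 + 7 = 36.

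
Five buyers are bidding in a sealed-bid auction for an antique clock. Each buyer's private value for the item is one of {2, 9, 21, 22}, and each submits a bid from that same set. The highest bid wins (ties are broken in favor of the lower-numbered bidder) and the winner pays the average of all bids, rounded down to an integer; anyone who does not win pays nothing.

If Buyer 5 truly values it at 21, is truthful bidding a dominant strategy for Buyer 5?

No

Consider the case where Buyer 1 bids 2, Buyer 2 bids 2, Buyer 3 bids 2 and Buyer 4 bids 2.
Truthful bid 21: wins, pays 5, utility 21 - 5 = 16.
Bid 9 instead: wins, pays 3, utility 21 - 3 = 18.
Since 18 > 16, bidding 9 is strictly better here, so truthful bidding is not dominant.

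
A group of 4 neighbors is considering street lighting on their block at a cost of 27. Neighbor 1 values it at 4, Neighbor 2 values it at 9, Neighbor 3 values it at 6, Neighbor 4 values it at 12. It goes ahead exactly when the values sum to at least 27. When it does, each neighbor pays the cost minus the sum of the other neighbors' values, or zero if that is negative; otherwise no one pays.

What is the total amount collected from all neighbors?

15

Total value 31 ≥ cost 27, so it is built.
Neighbor 1: others sum to 27; max(0, 27 - 27) = 0.
Neighbor 2: others sum to 22; max(0, 27 - 22) = 5.
Neighbor 3: others sum to 25; max(0, 27 - 25) = 2.
Neighbor 4: others sum to 19; max(0, 27 - 19) = 8.
Total collected = 0 + 5 + 2 + 8 = 15.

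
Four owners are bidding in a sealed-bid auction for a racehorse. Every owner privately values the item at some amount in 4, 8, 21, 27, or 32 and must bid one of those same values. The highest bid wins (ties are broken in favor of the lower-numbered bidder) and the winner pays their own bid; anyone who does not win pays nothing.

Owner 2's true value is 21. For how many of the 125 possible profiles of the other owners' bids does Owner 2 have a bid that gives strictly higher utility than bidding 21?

4

Others bid (4, 4, 4): truth gives 0; bid 8 gives 13 > 0. Violating.
Others bid (4, 4, 8): truth gives 0; bid 8 gives 13 > 0. Violating.
Others bid (4, 8, 4): truth gives 0; bid 8 gives 13 > 0. Violating.
Others bid (4, 8, 8): truth gives 0; bid 8 gives 13 > 0. Violating.
Others bid (4, 4, 21): truth gives 0; no alternative beats it.
Others bid (4, 4, 27): truth gives 0; no alternative beats it.
(Checking all 125 profiles: 4 have a profitable deviation, 121 do not.)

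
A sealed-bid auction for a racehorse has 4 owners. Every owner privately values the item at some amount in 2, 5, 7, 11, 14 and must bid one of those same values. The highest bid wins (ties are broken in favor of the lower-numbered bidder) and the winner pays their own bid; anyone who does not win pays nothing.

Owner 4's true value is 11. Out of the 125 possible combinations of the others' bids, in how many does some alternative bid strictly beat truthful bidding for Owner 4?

8

Others bid (2, 2, 2): truth gives 0; bid 5 gives 6 > 0. Violating.
Others bid (2, 2, 5): truth gives 0; bid 7 gives 4 > 0. Violating.
Others bid (2, 5, 2): truth gives 0; bid 7 gives 4 > 0. Violating.
Others bid (2, 5, 5): truth gives 0; bid 7 gives 4 > 0. Violating.
Others bid (2, 2, 7): truth gives 0; no alternative beats it.
Others bid (2, 2, 11): truth gives 0; no alternative beats it.
(Checking all 125 profiles: 8 have a profitable deviation, 117 do not.)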